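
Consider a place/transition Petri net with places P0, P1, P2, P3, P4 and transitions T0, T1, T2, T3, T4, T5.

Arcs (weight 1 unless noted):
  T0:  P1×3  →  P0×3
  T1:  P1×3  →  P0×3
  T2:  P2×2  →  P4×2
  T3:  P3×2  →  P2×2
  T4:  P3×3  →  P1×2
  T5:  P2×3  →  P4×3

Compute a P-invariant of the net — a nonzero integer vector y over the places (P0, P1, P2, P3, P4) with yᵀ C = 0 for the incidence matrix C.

Incidence matrix C (rows=places, cols=transitions):
       T0   T1   T2   T3   T4   T5
   P0   3    3    0    0    0    0
   P1  -3   -3    0    0    2    0
   P2   0    0   -2    2    0   -3
   P3   0    0    0   -2   -3    0
   P4   0    0    2    0    0    3

Candidate y = [3, 3, 2, 2, 2]; check y·C column-wise:
  col T0: 3·3 + 3·-3 + 2·0 + 2·0 + 2·0 = 0
  col T1: 3·3 + 3·-3 + 2·0 + 2·0 + 2·0 = 0
  col T2: 3·0 + 3·0 + 2·-2 + 2·0 + 2·2 = 0
  col T3: 3·0 + 3·0 + 2·2 + 2·-2 + 2·0 = 0
  col T4: 3·0 + 3·2 + 2·0 + 2·-3 + 2·0 = 0
  col T5: 3·0 + 3·0 + 2·-3 + 2·0 + 2·3 = 0

y = (P0:3, P1:3, P2:2, P3:2, P4:2)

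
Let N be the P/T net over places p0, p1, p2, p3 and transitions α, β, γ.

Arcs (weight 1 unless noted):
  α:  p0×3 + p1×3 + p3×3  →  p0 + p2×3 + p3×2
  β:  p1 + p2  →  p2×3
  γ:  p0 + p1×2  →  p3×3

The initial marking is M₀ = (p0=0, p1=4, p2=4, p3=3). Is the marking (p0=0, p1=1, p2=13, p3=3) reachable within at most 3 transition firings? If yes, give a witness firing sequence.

depth 0: 1 marking
depth 1: 2 markings reached so far
depth 2: 3 markings reached so far
depth 3: 4 markings reached so far
target is not among the 4 markings reachable within 3 steps

NO — not reachable within 3 firings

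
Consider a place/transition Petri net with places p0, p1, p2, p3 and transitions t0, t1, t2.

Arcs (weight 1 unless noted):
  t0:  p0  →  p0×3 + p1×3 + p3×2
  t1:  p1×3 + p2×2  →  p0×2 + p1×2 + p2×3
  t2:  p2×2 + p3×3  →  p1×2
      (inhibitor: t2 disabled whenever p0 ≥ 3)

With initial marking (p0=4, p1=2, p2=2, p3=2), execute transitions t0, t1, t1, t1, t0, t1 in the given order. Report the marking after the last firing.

step 1: fire t0:  (p0=4, p1=2, p2=2, p3=2) → (p0=6, p1=5, p2=2, p3=4)
step 2: fire t1:  (p0=6, p1=5, p2=2, p3=4) → (p0=8, p1=4, p2=3, p3=4)
step 3: fire t1:  (p0=8, p1=4, p2=3, p3=4) → (p0=10, p1=3, p2=4, p3=4)
step 4: fire t1:  (p0=10, p1=3, p2=4, p3=4) → (p0=12, p1=2, p2=5, p3=4)
step 5: fire t0:  (p0=12, p1=2, p2=5, p3=4) → (p0=14, p1=5, p2=5, p3=6)
step 6: fire t1:  (p0=14, p1=5, p2=5, p3=6) → (p0=16, p1=4, p2=6, p3=6)

(p0=16, p1=4, p2=6, p3=6)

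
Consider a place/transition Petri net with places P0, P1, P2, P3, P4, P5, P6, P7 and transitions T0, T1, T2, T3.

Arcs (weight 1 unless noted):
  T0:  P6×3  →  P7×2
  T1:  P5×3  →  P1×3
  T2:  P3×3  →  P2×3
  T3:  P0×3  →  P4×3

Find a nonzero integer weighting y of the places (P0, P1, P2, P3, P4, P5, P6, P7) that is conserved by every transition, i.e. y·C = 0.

Incidence matrix C (rows=places, cols=transitions):
       T0   T1   T2   T3
   P0   0    0    0   -3
   P1   0    3    0    0
   P2   0    0    3    0
   P3   0    0   -3    0
   P4   0    0    0    3
   P5   0   -3    0    0
   P6  -3    0    0    0
   P7   2    0    0    0

Candidate y = [0, 0, 1, 1, 0, 0, 0, 0]; check y·C column-wise:
  col T0: 1·0 + 1·0 + 0·-3 + 0·2 = 0
  col T1: 0·3 + 1·0 + 1·0 + 0·-3 = 0
  col T2: 1·3 + 1·-3 = 0
  col T3: 0·-3 + 1·0 + 1·0 + 0·3 = 0

y = (P0:0, P1:0, P2:1, P3:1, P4:0, P5:0, P6:0, P7:0)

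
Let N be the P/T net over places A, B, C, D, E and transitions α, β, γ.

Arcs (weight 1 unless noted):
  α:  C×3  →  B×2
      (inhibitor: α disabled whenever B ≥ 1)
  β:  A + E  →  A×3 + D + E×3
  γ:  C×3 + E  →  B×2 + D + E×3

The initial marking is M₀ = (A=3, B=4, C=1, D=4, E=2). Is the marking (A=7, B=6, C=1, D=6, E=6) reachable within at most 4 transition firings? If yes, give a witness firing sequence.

depth 0: 1 marking
depth 1: 2 markings reached so far
depth 2: 3 markings reached so far
depth 3: 4 markings reached so far
depth 4: 5 markings reached so far
target is not among the 5 markings reachable within 4 steps

NO — not reachable within 4 firings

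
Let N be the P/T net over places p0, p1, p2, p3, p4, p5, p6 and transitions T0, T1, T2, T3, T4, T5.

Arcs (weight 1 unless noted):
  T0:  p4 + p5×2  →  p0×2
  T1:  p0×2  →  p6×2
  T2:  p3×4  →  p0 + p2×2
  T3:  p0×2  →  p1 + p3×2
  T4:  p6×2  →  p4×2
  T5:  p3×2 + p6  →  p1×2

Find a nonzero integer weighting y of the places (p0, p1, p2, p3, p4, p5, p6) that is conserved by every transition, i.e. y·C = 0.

Incidence matrix C (rows=places, cols=transitions):
       T0   T1   T2   T3   T4   T5
   p0   2   -2    1   -2    0    0
   p1   0    0    0    1    0    2
   p2   0    0    2    0    0    0
   p3   0    0   -4    2    0   -2
   p4  -1    0    0    0    2    0
   p5  -2    0    0    0    0    0
   p6   0    2    0    0   -2   -1

Candidate y = [2, 2, 1, 1, 2, 1, 2]; check y·C column-wise:
  col T0: 2·2 + 2·0 + 1·0 + 1·0 + 2·-1 + 1·-2 + 2·0 = 0
  col T1: 2·-2 + 2·0 + 1·0 + 1·0 + 2·0 + 1·0 + 2·2 = 0
  col T2: 2·1 + 2·0 + 1·2 + 1·-4 + 2·0 + 1·0 + 2·0 = 0
  col T3: 2·-2 + 2·1 + 1·0 + 1·2 + 2·0 + 1·0 + 2·0 = 0
  col T4: 2·0 + 2·0 + 1·0 + 1·0 + 2·2 + 1·0 + 2·-2 = 0
  col T5: 2·0 + 2·2 + 1·0 + 1·-2 + 2·0 + 1·0 + 2·-1 = 0

y = (p0:2, p1:2, p2:1, p3:1, p4:2, p5:1, p6:2)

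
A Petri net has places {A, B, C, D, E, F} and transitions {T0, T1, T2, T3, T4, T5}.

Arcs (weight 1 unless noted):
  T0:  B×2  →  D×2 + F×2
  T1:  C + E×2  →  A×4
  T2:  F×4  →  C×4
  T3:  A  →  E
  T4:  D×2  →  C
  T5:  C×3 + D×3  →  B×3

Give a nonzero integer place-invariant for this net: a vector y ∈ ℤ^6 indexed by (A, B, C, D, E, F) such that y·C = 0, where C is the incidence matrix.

Incidence matrix C (rows=places, cols=transitions):
       T0   T1   T2   T3   T4   T5
    A   0    4    0   -1    0    0
    B  -2    0    0    0    0    3
    C   0   -1    4    0    1   -3
    D   2    0    0    0   -2   -3
    E   0   -2    0    1    0    0
    F   2    0   -4    0    0    0

Candidate y = [1, 3, 2, 1, 1, 2]; check y·C column-wise:
  col T0: 1·0 + 3·-2 + 2·0 + 1·2 + 1·0 + 2·2 = 0
  col T1: 1·4 + 3·0 + 2·-1 + 1·0 + 1·-2 + 2·0 = 0
  col T2: 1·0 + 3·0 + 2·4 + 1·0 + 1·0 + 2·-4 = 0
  col T3: 1·-1 + 3·0 + 2·0 + 1·0 + 1·1 + 2·0 = 0
  col T4: 1·0 + 3·0 + 2·1 + 1·-2 + 1·0 + 2·0 = 0
  col T5: 1·0 + 3·3 + 2·-3 + 1·-3 + 1·0 + 2·0 = 0

y = (A:1, B:3, C:2, D:1, E:1, F:2)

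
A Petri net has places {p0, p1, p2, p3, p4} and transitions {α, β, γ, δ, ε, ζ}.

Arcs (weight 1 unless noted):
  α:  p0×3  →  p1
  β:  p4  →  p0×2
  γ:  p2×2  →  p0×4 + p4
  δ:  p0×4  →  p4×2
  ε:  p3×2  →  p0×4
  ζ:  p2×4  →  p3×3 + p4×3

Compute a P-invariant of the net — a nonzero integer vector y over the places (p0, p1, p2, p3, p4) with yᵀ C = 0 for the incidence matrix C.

y = (p0:1, p1:3, p2:3, p3:2, p4:2)

Incidence matrix C (rows=places, cols=transitions):
        α    β    γ    δ    ε    ζ
   p0  -3    2    4   -4    4    0
   p1   1    0    0    0    0    0
   p2   0    0   -2    0    0   -4
   p3   0    0    0    0   -2    3
   p4   0   -1    1    2    0    3

Candidate y = [1, 3, 3, 2, 2]; check y·C column-wise:
  col α: 1·-3 + 3·1 + 3·0 + 2·0 + 2·0 = 0
  col β: 1·2 + 3·0 + 3·0 + 2·0 + 2·-1 = 0
  col γ: 1·4 + 3·0 + 3·-2 + 2·0 + 2·1 = 0
  col δ: 1·-4 + 3·0 + 3·0 + 2·0 + 2·2 = 0
  col ε: 1·4 + 3·0 + 3·0 + 2·-2 + 2·0 = 0
  col ζ: 1·0 + 3·0 + 3·-4 + 2·3 + 2·3 = 0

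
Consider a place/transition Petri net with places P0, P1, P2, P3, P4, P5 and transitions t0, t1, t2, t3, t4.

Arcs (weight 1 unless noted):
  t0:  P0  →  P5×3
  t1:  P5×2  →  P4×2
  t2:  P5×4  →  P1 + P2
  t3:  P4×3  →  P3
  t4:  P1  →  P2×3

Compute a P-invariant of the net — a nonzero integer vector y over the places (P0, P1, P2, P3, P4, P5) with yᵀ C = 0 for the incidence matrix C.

y = (P0:3, P1:3, P2:1, P3:3, P4:1, P5:1)

Incidence matrix C (rows=places, cols=transitions):
       t0   t1   t2   t3   t4
   P0  -1    0    0    0    0
   P1   0    0    1    0   -1
   P2   0    0    1    0    3
   P3   0    0    0    1    0
   P4   0    2    0   -3    0
   P5   3   -2   -4    0    0

Candidate y = [3, 3, 1, 3, 1, 1]; check y·C column-wise:
  col t0: 3·-1 + 3·0 + 1·0 + 3·0 + 1·0 + 1·3 = 0
  col t1: 3·0 + 3·0 + 1·0 + 3·0 + 1·2 + 1·-2 = 0
  col t2: 3·0 + 3·1 + 1·1 + 3·0 + 1·0 + 1·-4 = 0
  col t3: 3·0 + 3·0 + 1·0 + 3·1 + 1·-3 + 1·0 = 0
  col t4: 3·0 + 3·-1 + 1·3 + 3·0 + 1·0 + 1·0 = 0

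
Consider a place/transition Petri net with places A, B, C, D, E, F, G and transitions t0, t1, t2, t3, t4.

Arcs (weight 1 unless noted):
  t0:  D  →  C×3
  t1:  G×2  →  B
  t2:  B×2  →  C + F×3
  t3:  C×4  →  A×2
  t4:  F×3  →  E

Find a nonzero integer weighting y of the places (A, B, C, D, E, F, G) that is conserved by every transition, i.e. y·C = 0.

y = (A:6, B:0, C:3, D:9, E:-3, F:-1, G:0)

Incidence matrix C (rows=places, cols=transitions):
       t0   t1   t2   t3   t4
    A   0    0    0    2    0
    B   0    1   -2    0    0
    C   3    0    1   -4    0
    D  -1    0    0    0    0
    E   0    0    0    0    1
    F   0    0    3    0   -3
    G   0   -2    0    0    0

Candidate y = [6, 0, 3, 9, -3, -1, 0]; check y·C column-wise:
  col t0: 6·0 + 3·3 + 9·-1 + -3·0 + -1·0 = 0
  col t1: 6·0 + 0·1 + 3·0 + 9·0 + -3·0 + -1·0 + 0·-2 = 0
  col t2: 6·0 + 0·-2 + 3·1 + 9·0 + -3·0 + -1·3 = 0
  col t3: 6·2 + 3·-4 + 9·0 + -3·0 + -1·0 = 0
  col t4: 6·0 + 3·0 + 9·0 + -3·1 + -1·-3 = 0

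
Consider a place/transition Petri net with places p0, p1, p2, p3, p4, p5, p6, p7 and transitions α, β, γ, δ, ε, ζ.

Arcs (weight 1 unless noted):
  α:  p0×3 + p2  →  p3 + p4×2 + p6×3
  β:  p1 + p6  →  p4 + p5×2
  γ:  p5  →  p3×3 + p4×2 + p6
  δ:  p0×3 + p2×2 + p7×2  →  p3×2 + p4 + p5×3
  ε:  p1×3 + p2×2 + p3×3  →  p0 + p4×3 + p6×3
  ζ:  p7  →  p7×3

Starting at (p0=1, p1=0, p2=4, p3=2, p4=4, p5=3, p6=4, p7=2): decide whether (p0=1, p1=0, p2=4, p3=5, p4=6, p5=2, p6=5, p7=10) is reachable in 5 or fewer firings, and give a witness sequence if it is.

step 1: fire γ:  (p0=1, p1=0, p2=4, p3=2, p4=4, p5=3, p6=4, p7=2) → (p0=1, p1=0, p2=4, p3=5, p4=6, p5=2, p6=5, p7=2)
step 2: fire ζ:  (p0=1, p1=0, p2=4, p3=5, p4=6, p5=2, p6=5, p7=2) → (p0=1, p1=0, p2=4, p3=5, p4=6, p5=2, p6=5, p7=4)
step 3: fire ζ:  (p0=1, p1=0, p2=4, p3=5, p4=6, p5=2, p6=5, p7=4) → (p0=1, p1=0, p2=4, p3=5, p4=6, p5=2, p6=5, p7=6)
step 4: fire ζ:  (p0=1, p1=0, p2=4, p3=5, p4=6, p5=2, p6=5, p7=6) → (p0=1, p1=0, p2=4, p3=5, p4=6, p5=2, p6=5, p7=8)
step 5: fire ζ:  (p0=1, p1=0, p2=4, p3=5, p4=6, p5=2, p6=5, p7=8) → (p0=1, p1=0, p2=4, p3=5, p4=6, p5=2, p6=5, p7=10)

YES — reachable via ⟨γ, ζ, ζ, ζ, ζ⟩ (5 firings)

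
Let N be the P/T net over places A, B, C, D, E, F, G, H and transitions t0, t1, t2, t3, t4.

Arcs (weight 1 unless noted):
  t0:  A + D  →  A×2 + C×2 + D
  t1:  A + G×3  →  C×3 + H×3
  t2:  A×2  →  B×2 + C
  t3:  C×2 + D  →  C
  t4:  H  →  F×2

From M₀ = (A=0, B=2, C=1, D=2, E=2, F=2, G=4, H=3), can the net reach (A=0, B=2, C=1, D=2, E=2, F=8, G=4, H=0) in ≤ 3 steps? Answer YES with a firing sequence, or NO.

YES — reachable via ⟨t4, t4, t4⟩ (3 firings)

step 1: fire t4:  (A=0, B=2, C=1, D=2, E=2, F=2, G=4, H=3) → (A=0, B=2, C=1, D=2, E=2, F=4, G=4, H=2)
step 2: fire t4:  (A=0, B=2, C=1, D=2, E=2, F=4, G=4, H=2) → (A=0, B=2, C=1, D=2, E=2, F=6, G=4, H=1)
step 3: fire t4:  (A=0, B=2, C=1, D=2, E=2, F=6, G=4, H=1) → (A=0, B=2, C=1, D=2, E=2, F=8, G=4, H=0)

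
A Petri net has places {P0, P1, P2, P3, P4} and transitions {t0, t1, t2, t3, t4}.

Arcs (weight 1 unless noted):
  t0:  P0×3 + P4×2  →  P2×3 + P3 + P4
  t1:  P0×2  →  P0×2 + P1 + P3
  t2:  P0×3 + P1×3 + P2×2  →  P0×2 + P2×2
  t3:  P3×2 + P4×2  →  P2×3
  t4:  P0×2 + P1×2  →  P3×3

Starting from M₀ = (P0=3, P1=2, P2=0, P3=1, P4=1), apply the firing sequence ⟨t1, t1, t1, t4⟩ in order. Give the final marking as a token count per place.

step 1: fire t1:  (P0=3, P1=2, P2=0, P3=1, P4=1) → (P0=3, P1=3, P2=0, P3=2, P4=1)
step 2: fire t1:  (P0=3, P1=3, P2=0, P3=2, P4=1) → (P0=3, P1=4, P2=0, P3=3, P4=1)
step 3: fire t1:  (P0=3, P1=4, P2=0, P3=3, P4=1) → (P0=3, P1=5, P2=0, P3=4, P4=1)
step 4: fire t4:  (P0=3, P1=5, P2=0, P3=4, P4=1) → (P0=1, P1=3, P2=0, P3=7, P4=1)

(P0=1, P1=3, P2=0, P3=7, P4=1)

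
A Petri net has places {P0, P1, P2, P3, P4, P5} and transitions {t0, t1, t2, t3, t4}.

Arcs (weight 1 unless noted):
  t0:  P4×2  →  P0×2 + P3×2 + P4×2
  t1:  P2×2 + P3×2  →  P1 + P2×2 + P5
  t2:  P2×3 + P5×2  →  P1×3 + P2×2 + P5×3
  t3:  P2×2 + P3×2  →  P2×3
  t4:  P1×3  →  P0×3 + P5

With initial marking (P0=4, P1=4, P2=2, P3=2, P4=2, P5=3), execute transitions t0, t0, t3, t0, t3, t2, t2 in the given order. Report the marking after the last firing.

step 1: fire t0:  (P0=4, P1=4, P2=2, P3=2, P4=2, P5=3) → (P0=6, P1=4, P2=2, P3=4, P4=2, P5=3)
step 2: fire t0:  (P0=6, P1=4, P2=2, P3=4, P4=2, P5=3) → (P0=8, P1=4, P2=2, P3=6, P4=2, P5=3)
step 3: fire t3:  (P0=8, P1=4, P2=2, P3=6, P4=2, P5=3) → (P0=8, P1=4, P2=3, P3=4, P4=2, P5=3)
step 4: fire t0:  (P0=8, P1=4, P2=3, P3=4, P4=2, P5=3) → (P0=10, P1=4, P2=3, P3=6, P4=2, P5=3)
step 5: fire t3:  (P0=10, P1=4, P2=3, P3=6, P4=2, P5=3) → (P0=10, P1=4, P2=4, P3=4, P4=2, P5=3)
step 6: fire t2:  (P0=10, P1=4, P2=4, P3=4, P4=2, P5=3) → (P0=10, P1=7, P2=3, P3=4, P4=2, P5=4)
step 7: fire t2:  (P0=10, P1=7, P2=3, P3=4, P4=2, P5=4) → (P0=10, P1=10, P2=2, P3=4, P4=2, P5=5)

(P0=10, P1=10, P2=2, P3=4, P4=2, P5=5)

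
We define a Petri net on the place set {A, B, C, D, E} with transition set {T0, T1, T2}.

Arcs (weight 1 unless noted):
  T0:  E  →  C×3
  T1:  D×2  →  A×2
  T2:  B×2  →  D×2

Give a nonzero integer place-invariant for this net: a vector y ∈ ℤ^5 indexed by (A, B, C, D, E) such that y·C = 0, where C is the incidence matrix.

Incidence matrix C (rows=places, cols=transitions):
       T0   T1   T2
    A   0    2    0
    B   0    0   -2
    C   3    0    0
    D   0   -2    2
    E  -1    0    0

Candidate y = [1, 1, 0, 1, 0]; check y·C column-wise:
  col T0: 1·0 + 1·0 + 0·3 + 1·0 + 0·-1 = 0
  col T1: 1·2 + 1·0 + 1·-2 = 0
  col T2: 1·0 + 1·-2 + 1·2 = 0

y = (A:1, B:1, C:0, D:1, E:0)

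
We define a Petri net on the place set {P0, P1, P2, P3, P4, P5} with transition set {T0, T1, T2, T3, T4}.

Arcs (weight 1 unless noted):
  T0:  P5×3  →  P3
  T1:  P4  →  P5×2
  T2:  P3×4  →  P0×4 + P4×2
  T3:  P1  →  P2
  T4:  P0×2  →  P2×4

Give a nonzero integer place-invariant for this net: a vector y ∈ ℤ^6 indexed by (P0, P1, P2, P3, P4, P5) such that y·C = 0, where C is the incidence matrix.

y = (P0:2, P1:1, P2:1, P3:3, P4:2, P5:1)

Incidence matrix C (rows=places, cols=transitions):
       T0   T1   T2   T3   T4
   P0   0    0    4    0   -2
   P1   0    0    0   -1    0
   P2   0    0    0    1    4
   P3   1    0   -4    0    0
   P4   0   -1    2    0    0
   P5  -3    2    0    0    0

Candidate y = [2, 1, 1, 3, 2, 1]; check y·C column-wise:
  col T0: 2·0 + 1·0 + 1·0 + 3·1 + 2·0 + 1·-3 = 0
  col T1: 2·0 + 1·0 + 1·0 + 3·0 + 2·-1 + 1·2 = 0
  col T2: 2·4 + 1·0 + 1·0 + 3·-4 + 2·2 + 1·0 = 0
  col T3: 2·0 + 1·-1 + 1·1 + 3·0 + 2·0 + 1·0 = 0
  col T4: 2·-2 + 1·0 + 1·4 + 3·0 + 2·0 + 1·0 = 0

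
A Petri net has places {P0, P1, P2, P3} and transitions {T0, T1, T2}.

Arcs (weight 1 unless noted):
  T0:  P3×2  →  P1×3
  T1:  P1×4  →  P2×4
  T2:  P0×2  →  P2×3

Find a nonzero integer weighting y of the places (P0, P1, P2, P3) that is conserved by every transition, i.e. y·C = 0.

Incidence matrix C (rows=places, cols=transitions):
       T0   T1   T2
   P0   0    0   -2
   P1   3   -4    0
   P2   0    4    3
   P3  -2    0    0

Candidate y = [3, 2, 2, 3]; check y·C column-wise:
  col T0: 3·0 + 2·3 + 2·0 + 3·-2 = 0
  col T1: 3·0 + 2·-4 + 2·4 + 3·0 = 0
  col T2: 3·-2 + 2·0 + 2·3 + 3·0 = 0

y = (P0:3, P1:2, P2:2, P3:3)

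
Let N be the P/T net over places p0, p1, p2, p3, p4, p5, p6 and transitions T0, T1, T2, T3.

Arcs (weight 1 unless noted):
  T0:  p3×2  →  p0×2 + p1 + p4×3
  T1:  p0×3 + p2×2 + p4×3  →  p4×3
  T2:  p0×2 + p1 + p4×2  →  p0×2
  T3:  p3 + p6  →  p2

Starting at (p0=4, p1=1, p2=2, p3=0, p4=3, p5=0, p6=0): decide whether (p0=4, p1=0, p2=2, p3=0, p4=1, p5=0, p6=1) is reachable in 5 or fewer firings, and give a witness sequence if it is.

NO — not reachable within 5 firings

depth 0: 1 marking
depth 1: 3 markings reached so far
depth 2: 3 markings reached so far
(frontier empty at depth 2; search complete)
target is not among the 3 markings reachable within 5 steps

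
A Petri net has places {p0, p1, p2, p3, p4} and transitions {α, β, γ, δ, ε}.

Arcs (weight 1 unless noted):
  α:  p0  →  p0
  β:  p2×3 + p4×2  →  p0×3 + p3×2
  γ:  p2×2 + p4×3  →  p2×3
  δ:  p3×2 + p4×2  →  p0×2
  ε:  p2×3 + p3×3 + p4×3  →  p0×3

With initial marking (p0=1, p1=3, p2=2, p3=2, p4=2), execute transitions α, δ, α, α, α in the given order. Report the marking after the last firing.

step 1: fire α:  (p0=1, p1=3, p2=2, p3=2, p4=2) → (p0=1, p1=3, p2=2, p3=2, p4=2)
step 2: fire δ:  (p0=1, p1=3, p2=2, p3=2, p4=2) → (p0=3, p1=3, p2=2, p3=0, p4=0)
step 3: fire α:  (p0=3, p1=3, p2=2, p3=0, p4=0) → (p0=3, p1=3, p2=2, p3=0, p4=0)
step 4: fire α:  (p0=3, p1=3, p2=2, p3=0, p4=0) → (p0=3, p1=3, p2=2, p3=0, p4=0)
step 5: fire α:  (p0=3, p1=3, p2=2, p3=0, p4=0) → (p0=3, p1=3, p2=2, p3=0, p4=0)

(p0=3, p1=3, p2=2, p3=0, p4=0)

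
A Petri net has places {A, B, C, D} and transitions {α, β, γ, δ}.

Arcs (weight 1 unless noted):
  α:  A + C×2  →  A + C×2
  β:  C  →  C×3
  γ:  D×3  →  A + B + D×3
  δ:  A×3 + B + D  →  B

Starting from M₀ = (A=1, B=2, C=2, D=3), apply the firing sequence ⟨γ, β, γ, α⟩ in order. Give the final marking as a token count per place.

step 1: fire γ:  (A=1, B=2, C=2, D=3) → (A=2, B=3, C=2, D=3)
step 2: fire β:  (A=2, B=3, C=2, D=3) → (A=2, B=3, C=4, D=3)
step 3: fire γ:  (A=2, B=3, C=4, D=3) → (A=3, B=4, C=4, D=3)
step 4: fire α:  (A=3, B=4, C=4, D=3) → (A=3, B=4, C=4, D=3)

(A=3, B=4, C=4, D=3)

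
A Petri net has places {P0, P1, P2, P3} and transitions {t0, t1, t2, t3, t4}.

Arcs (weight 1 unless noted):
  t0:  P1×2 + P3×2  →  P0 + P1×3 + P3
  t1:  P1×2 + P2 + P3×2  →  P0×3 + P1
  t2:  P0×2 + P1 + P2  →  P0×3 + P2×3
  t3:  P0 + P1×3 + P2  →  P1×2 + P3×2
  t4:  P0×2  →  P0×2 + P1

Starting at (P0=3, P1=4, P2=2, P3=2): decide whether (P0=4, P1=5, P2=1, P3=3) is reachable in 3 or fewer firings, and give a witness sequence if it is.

NO — not reachable within 3 firings

depth 0: 1 marking
depth 1: 6 markings reached so far
depth 2: 18 markings reached so far
depth 3: 39 markings reached so far
target is not among the 39 markings reachable within 3 steps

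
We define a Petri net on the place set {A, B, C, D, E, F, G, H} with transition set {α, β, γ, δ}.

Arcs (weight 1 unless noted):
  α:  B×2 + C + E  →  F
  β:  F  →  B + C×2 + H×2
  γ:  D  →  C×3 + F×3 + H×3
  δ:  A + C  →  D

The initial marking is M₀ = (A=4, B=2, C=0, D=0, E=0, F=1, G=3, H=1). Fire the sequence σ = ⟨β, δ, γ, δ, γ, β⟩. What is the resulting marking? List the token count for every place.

(A=2, B=4, C=8, D=0, E=0, F=5, G=3, H=11)

step 1: fire β:  (A=4, B=2, C=0, D=0, E=0, F=1, G=3, H=1) → (A=4, B=3, C=2, D=0, E=0, F=0, G=3, H=3)
step 2: fire δ:  (A=4, B=3, C=2, D=0, E=0, F=0, G=3, H=3) → (A=3, B=3, C=1, D=1, E=0, F=0, G=3, H=3)
step 3: fire γ:  (A=3, B=3, C=1, D=1, E=0, F=0, G=3, H=3) → (A=3, B=3, C=4, D=0, E=0, F=3, G=3, H=6)
step 4: fire δ:  (A=3, B=3, C=4, D=0, E=0, F=3, G=3, H=6) → (A=2, B=3, C=3, D=1, E=0, F=3, G=3, H=6)
step 5: fire γ:  (A=2, B=3, C=3, D=1, E=0, F=3, G=3, H=6) → (A=2, B=3, C=6, D=0, E=0, F=6, G=3, H=9)
step 6: fire β:  (A=2, B=3, C=6, D=0, E=0, F=6, G=3, H=9) → (A=2, B=4, C=8, D=0, E=0, F=5, G=3, H=11)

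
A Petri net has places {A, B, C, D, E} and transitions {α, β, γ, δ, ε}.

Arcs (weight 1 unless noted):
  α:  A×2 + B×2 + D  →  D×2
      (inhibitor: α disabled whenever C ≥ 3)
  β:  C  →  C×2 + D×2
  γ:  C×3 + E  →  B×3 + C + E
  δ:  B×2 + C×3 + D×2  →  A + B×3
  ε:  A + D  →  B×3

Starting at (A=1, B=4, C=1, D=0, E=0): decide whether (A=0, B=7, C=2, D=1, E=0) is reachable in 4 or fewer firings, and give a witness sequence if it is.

YES — reachable via ⟨β, ε⟩ (2 firings)

step 1: fire β:  (A=1, B=4, C=1, D=0, E=0) → (A=1, B=4, C=2, D=2, E=0)
step 2: fire ε:  (A=1, B=4, C=2, D=2, E=0) → (A=0, B=7, C=2, D=1, E=0)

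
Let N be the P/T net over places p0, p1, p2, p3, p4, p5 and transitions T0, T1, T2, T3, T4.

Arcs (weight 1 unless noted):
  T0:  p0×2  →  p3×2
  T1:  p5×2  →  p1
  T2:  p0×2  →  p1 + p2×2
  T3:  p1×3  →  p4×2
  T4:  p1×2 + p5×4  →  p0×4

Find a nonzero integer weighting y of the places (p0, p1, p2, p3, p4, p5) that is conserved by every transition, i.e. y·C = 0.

y = (p0:2, p1:2, p2:1, p3:2, p4:3, p5:1)

Incidence matrix C (rows=places, cols=transitions):
       T0   T1   T2   T3   T4
   p0  -2    0   -2    0    4
   p1   0    1    1   -3   -2
   p2   0    0    2    0    0
   p3   2    0    0    0    0
   p4   0    0    0    2    0
   p5   0   -2    0    0   -4

Candidate y = [2, 2, 1, 2, 3, 1]; check y·C column-wise:
  col T0: 2·-2 + 2·0 + 1·0 + 2·2 + 3·0 + 1·0 = 0
  col T1: 2·0 + 2·1 + 1·0 + 2·0 + 3·0 + 1·-2 = 0
  col T2: 2·-2 + 2·1 + 1·2 + 2·0 + 3·0 + 1·0 = 0
  col T3: 2·0 + 2·-3 + 1·0 + 2·0 + 3·2 + 1·0 = 0
  col T4: 2·4 + 2·-2 + 1·0 + 2·0 + 3·0 + 1·-4 = 0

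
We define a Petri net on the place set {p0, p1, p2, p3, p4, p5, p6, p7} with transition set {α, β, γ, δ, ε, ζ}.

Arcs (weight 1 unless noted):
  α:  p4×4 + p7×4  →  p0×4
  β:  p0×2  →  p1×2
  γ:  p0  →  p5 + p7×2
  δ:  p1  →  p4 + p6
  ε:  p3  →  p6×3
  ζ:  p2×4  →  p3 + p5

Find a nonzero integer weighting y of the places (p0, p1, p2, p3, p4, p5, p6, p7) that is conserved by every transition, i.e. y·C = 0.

y = (p0:4, p1:4, p2:1, p3:0, p4:4, p5:4, p6:0, p7:0)

Incidence matrix C (rows=places, cols=transitions):
        α    β    γ    δ    ε    ζ
   p0   4   -2   -1    0    0    0
   p1   0    2    0   -1    0    0
   p2   0    0    0    0    0   -4
   p3   0    0    0    0   -1    1
   p4  -4    0    0    1    0    0
   p5   0    0    1    0    0    1
   p6   0    0    0    1    3    0
   p7  -4    0    2    0    0    0

Candidate y = [4, 4, 1, 0, 4, 4, 0, 0]; check y·C column-wise:
  col α: 4·4 + 4·0 + 1·0 + 4·-4 + 4·0 + 0·-4 = 0
  col β: 4·-2 + 4·2 + 1·0 + 4·0 + 4·0 = 0
  col γ: 4·-1 + 4·0 + 1·0 + 4·0 + 4·1 + 0·2 = 0
  col δ: 4·0 + 4·-1 + 1·0 + 4·1 + 4·0 + 0·1 = 0
  col ε: 4·0 + 4·0 + 1·0 + 0·-1 + 4·0 + 4·0 + 0·3 = 0
  col ζ: 4·0 + 4·0 + 1·-4 + 0·1 + 4·0 + 4·1 = 0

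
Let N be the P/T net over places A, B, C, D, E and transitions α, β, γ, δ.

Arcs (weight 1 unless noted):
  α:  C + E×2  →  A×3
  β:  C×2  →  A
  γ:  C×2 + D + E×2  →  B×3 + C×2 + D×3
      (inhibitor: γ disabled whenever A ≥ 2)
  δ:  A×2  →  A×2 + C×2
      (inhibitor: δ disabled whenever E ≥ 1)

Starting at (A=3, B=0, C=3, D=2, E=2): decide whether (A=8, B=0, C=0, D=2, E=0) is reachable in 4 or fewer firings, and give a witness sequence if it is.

YES — reachable via ⟨α, β, δ, β⟩ (4 firings)

step 1: fire α:  (A=3, B=0, C=3, D=2, E=2) → (A=6, B=0, C=2, D=2, E=0)
step 2: fire β:  (A=6, B=0, C=2, D=2, E=0) → (A=7, B=0, C=0, D=2, E=0)
step 3: fire δ:  (A=7, B=0, C=0, D=2, E=0) → (A=7, B=0, C=2, D=2, E=0)
step 4: fire β:  (A=7, B=0, C=2, D=2, E=0) → (A=8, B=0, C=0, D=2, E=0)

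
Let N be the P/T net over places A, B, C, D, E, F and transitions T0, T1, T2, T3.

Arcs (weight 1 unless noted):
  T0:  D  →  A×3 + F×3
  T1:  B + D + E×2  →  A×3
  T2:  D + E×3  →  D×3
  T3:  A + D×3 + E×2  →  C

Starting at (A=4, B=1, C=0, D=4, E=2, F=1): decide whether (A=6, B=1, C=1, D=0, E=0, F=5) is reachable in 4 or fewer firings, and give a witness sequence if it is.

NO — not reachable within 4 firings

depth 0: 1 marking
depth 1: 4 markings reached so far
depth 2: 7 markings reached so far
depth 3: 9 markings reached so far
depth 4: 11 markings reached so far
target is not among the 11 markings reachable within 4 steps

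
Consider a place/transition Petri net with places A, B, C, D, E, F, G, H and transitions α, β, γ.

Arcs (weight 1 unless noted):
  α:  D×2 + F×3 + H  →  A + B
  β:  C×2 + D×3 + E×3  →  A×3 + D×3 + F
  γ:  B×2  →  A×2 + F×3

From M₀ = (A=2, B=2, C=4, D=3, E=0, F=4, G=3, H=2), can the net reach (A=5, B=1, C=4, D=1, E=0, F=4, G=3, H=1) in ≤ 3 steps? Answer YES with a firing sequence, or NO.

step 1: fire α:  (A=2, B=2, C=4, D=3, E=0, F=4, G=3, H=2) → (A=3, B=3, C=4, D=1, E=0, F=1, G=3, H=1)
step 2: fire γ:  (A=3, B=3, C=4, D=1, E=0, F=1, G=3, H=1) → (A=5, B=1, C=4, D=1, E=0, F=4, G=3, H=1)

YES — reachable via ⟨α, γ⟩ (2 firings)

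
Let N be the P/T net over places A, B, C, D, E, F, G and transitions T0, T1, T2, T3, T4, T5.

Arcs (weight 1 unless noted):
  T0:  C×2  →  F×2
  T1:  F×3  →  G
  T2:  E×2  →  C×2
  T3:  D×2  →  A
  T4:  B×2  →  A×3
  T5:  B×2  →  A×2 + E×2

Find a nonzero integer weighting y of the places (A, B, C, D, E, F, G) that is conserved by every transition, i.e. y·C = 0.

y = (A:2, B:3, C:1, D:1, E:1, F:1, G:3)

Incidence matrix C (rows=places, cols=transitions):
       T0   T1   T2   T3   T4   T5
    A   0    0    0    1    3    2
    B   0    0    0    0   -2   -2
    C  -2    0    2    0    0    0
    D   0    0    0   -2    0    0
    E   0    0   -2    0    0    2
    F   2   -3    0    0    0    0
    G   0    1    0    0    0    0

Candidate y = [2, 3, 1, 1, 1, 1, 3]; check y·C column-wise:
  col T0: 2·0 + 3·0 + 1·-2 + 1·0 + 1·0 + 1·2 + 3·0 = 0
  col T1: 2·0 + 3·0 + 1·0 + 1·0 + 1·0 + 1·-3 + 3·1 = 0
  col T2: 2·0 + 3·0 + 1·2 + 1·0 + 1·-2 + 1·0 + 3·0 = 0
  col T3: 2·1 + 3·0 + 1·0 + 1·-2 + 1·0 + 1·0 + 3·0 = 0
  col T4: 2·3 + 3·-2 + 1·0 + 1·0 + 1·0 + 1·0 + 3·0 = 0
  col T5: 2·2 + 3·-2 + 1·0 + 1·0 + 1·2 + 1·0 + 3·0 = 0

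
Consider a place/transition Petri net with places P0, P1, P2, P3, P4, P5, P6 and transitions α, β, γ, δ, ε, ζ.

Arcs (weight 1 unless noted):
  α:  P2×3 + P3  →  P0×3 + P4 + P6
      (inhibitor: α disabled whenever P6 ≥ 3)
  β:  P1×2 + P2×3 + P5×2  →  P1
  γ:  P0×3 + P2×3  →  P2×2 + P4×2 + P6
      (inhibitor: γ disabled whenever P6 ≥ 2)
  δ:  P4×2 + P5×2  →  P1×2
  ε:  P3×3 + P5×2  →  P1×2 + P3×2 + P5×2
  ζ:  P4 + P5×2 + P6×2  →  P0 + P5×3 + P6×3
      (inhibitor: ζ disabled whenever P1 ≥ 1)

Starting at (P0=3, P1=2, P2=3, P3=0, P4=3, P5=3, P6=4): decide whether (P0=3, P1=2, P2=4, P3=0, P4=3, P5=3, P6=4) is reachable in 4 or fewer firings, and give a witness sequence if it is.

depth 0: 1 marking
depth 1: 3 markings reached so far
depth 2: 3 markings reached so far
(frontier empty at depth 2; search complete)
target is not among the 3 markings reachable within 4 steps

NO — not reachable within 4 firings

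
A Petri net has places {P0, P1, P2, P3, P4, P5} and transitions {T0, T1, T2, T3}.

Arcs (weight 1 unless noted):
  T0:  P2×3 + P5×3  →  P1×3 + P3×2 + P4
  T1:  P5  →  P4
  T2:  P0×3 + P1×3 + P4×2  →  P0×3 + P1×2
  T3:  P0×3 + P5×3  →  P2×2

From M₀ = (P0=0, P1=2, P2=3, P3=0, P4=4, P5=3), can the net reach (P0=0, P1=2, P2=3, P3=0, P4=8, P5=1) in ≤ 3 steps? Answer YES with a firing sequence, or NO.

depth 0: 1 marking
depth 1: 3 markings reached so far
depth 2: 4 markings reached so far
depth 3: 5 markings reached so far
target is not among the 5 markings reachable within 3 steps

NO — not reachable within 3 firings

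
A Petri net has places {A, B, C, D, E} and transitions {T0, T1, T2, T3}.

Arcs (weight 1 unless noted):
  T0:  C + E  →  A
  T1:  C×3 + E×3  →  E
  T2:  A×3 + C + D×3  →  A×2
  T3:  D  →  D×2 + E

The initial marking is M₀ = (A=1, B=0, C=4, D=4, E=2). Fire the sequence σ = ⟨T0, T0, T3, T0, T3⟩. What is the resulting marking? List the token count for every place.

(A=4, B=0, C=1, D=6, E=1)

step 1: fire T0:  (A=1, B=0, C=4, D=4, E=2) → (A=2, B=0, C=3, D=4, E=1)
step 2: fire T0:  (A=2, B=0, C=3, D=4, E=1) → (A=3, B=0, C=2, D=4, E=0)
step 3: fire T3:  (A=3, B=0, C=2, D=4, E=0) → (A=3, B=0, C=2, D=5, E=1)
step 4: fire T0:  (A=3, B=0, C=2, D=5, E=1) → (A=4, B=0, C=1, D=5, E=0)
step 5: fire T3:  (A=4, B=0, C=1, D=5, E=0) → (A=4, B=0, C=1, D=6, E=1)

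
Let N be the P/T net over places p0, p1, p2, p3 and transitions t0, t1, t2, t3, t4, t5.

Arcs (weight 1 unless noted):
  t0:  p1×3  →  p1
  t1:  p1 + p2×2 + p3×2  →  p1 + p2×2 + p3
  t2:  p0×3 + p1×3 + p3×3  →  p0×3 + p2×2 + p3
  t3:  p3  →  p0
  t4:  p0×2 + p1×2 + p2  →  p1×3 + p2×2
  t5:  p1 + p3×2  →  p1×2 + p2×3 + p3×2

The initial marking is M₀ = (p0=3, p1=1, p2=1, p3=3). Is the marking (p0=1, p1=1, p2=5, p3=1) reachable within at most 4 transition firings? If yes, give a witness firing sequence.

depth 0: 1 marking
depth 1: 3 markings reached so far
depth 2: 8 markings reached so far
depth 3: 21 markings reached so far
depth 4: 45 markings reached so far
target is not among the 45 markings reachable within 4 steps

NO — not reachable within 4 firings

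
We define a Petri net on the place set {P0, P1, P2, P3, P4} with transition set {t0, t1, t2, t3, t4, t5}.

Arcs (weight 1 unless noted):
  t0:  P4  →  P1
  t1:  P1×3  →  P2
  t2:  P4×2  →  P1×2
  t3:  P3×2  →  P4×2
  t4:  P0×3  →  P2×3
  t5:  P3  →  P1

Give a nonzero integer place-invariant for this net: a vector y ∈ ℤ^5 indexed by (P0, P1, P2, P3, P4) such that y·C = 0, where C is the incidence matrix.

Incidence matrix C (rows=places, cols=transitions):
       t0   t1   t2   t3   t4   t5
   P0   0    0    0    0   -3    0
   P1   1   -3    2    0    0    1
   P2   0    1    0    0    3    0
   P3   0    0    0   -2    0   -1
   P4  -1    0   -2    2    0    0

Candidate y = [3, 1, 3, 1, 1]; check y·C column-wise:
  col t0: 3·0 + 1·1 + 3·0 + 1·0 + 1·-1 = 0
  col t1: 3·0 + 1·-3 + 3·1 + 1·0 + 1·0 = 0
  col t2: 3·0 + 1·2 + 3·0 + 1·0 + 1·-2 = 0
  col t3: 3·0 + 1·0 + 3·0 + 1·-2 + 1·2 = 0
  col t4: 3·-3 + 1·0 + 3·3 + 1·0 + 1·0 = 0
  col t5: 3·0 + 1·1 + 3·0 + 1·-1 + 1·0 = 0

y = (P0:3, P1:1, P2:3, P3:1, P4:1)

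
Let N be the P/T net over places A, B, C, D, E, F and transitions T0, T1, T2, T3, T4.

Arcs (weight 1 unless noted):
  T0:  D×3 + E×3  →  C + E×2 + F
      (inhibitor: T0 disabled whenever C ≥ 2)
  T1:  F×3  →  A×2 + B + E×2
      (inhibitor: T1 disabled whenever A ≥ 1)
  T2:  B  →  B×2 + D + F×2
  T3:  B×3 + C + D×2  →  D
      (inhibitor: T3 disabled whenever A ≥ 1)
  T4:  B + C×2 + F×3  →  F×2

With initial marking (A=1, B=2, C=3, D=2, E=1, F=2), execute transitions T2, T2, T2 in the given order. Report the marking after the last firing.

step 1: fire T2:  (A=1, B=2, C=3, D=2, E=1, F=2) → (A=1, B=3, C=3, D=3, E=1, F=4)
step 2: fire T2:  (A=1, B=3, C=3, D=3, E=1, F=4) → (A=1, B=4, C=3, D=4, E=1, F=6)
step 3: fire T2:  (A=1, B=4, C=3, D=4, E=1, F=6) → (A=1, B=5, C=3, D=5, E=1, F=8)

(A=1, B=5, C=3, D=5, E=1, F=8)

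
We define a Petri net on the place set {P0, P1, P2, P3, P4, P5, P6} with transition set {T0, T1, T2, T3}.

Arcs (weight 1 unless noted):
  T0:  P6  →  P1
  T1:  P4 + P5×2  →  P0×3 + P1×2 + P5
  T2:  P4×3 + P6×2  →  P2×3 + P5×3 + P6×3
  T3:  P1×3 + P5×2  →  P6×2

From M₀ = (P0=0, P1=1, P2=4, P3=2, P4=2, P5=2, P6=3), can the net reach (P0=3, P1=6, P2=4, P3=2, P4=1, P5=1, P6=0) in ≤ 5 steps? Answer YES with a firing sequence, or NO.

step 1: fire T0:  (P0=0, P1=1, P2=4, P3=2, P4=2, P5=2, P6=3) → (P0=0, P1=2, P2=4, P3=2, P4=2, P5=2, P6=2)
step 2: fire T0:  (P0=0, P1=2, P2=4, P3=2, P4=2, P5=2, P6=2) → (P0=0, P1=3, P2=4, P3=2, P4=2, P5=2, P6=1)
step 3: fire T0:  (P0=0, P1=3, P2=4, P3=2, P4=2, P5=2, P6=1) → (P0=0, P1=4, P2=4, P3=2, P4=2, P5=2, P6=0)
step 4: fire T1:  (P0=0, P1=4, P2=4, P3=2, P4=2, P5=2, P6=0) → (P0=3, P1=6, P2=4, P3=2, P4=1, P5=1, P6=0)

YES — reachable via ⟨T0, T0, T0, T1⟩ (4 firings)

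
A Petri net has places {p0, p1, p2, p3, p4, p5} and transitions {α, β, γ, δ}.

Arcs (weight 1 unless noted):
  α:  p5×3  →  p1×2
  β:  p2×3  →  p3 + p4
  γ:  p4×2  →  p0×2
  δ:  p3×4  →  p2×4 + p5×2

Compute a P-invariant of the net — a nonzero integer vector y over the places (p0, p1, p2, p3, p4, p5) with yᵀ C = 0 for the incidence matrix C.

y = (p0:2, p1:0, p2:1, p3:1, p4:2, p5:0)

Incidence matrix C (rows=places, cols=transitions):
        α    β    γ    δ
   p0   0    0    2    0
   p1   2    0    0    0
   p2   0   -3    0    4
   p3   0    1    0   -4
   p4   0    1   -2    0
   p5  -3    0    0    2

Candidate y = [2, 0, 1, 1, 2, 0]; check y·C column-wise:
  col α: 2·0 + 0·2 + 1·0 + 1·0 + 2·0 + 0·-3 = 0
  col β: 2·0 + 1·-3 + 1·1 + 2·1 = 0
  col γ: 2·2 + 1·0 + 1·0 + 2·-2 = 0
  col δ: 2·0 + 1·4 + 1·-4 + 2·0 + 0·2 = 0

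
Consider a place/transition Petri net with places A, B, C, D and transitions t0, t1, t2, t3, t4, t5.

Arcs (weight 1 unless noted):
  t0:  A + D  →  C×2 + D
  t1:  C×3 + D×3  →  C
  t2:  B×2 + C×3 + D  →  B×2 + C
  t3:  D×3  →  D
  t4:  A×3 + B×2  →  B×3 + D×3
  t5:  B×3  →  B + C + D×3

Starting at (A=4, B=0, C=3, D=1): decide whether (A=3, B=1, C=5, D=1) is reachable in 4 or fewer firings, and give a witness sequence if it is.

depth 0: 1 marking
depth 1: 2 markings reached so far
depth 2: 3 markings reached so far
depth 3: 4 markings reached so far
depth 4: 5 markings reached so far
target is not among the 5 markings reachable within 4 steps

NO — not reachable within 4 firings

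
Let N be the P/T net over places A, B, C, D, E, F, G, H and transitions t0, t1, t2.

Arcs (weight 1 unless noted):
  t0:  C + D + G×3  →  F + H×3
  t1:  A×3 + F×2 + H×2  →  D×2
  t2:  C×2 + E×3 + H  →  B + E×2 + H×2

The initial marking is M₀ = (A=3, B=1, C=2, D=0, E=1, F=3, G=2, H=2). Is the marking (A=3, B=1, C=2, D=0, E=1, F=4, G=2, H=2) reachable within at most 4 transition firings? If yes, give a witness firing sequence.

NO — not reachable within 4 firings

depth 0: 1 marking
depth 1: 2 markings reached so far
depth 2: 2 markings reached so far
(frontier empty at depth 2; search complete)
target is not among the 2 markings reachable within 4 steps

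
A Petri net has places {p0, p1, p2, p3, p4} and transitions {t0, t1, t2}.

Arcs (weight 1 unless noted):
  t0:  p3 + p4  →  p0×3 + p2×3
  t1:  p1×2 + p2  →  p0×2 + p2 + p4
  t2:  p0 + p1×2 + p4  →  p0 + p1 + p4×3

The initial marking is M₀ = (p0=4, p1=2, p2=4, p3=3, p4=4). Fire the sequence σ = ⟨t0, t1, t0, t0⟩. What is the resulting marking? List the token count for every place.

step 1: fire t0:  (p0=4, p1=2, p2=4, p3=3, p4=4) → (p0=7, p1=2, p2=7, p3=2, p4=3)
step 2: fire t1:  (p0=7, p1=2, p2=7, p3=2, p4=3) → (p0=9, p1=0, p2=7, p3=2, p4=4)
step 3: fire t0:  (p0=9, p1=0, p2=7, p3=2, p4=4) → (p0=12, p1=0, p2=10, p3=1, p4=3)
step 4: fire t0:  (p0=12, p1=0, p2=10, p3=1, p4=3) → (p0=15, p1=0, p2=13, p3=0, p4=2)

(p0=15, p1=0, p2=13, p3=0, p4=2)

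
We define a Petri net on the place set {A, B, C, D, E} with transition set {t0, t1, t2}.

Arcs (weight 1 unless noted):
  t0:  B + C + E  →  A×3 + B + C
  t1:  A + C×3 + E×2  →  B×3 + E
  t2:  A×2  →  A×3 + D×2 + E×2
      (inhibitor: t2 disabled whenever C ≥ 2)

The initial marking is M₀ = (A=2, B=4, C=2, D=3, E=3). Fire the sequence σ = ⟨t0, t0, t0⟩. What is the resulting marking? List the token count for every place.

(A=11, B=4, C=2, D=3, E=0)

step 1: fire t0:  (A=2, B=4, C=2, D=3, E=3) → (A=5, B=4, C=2, D=3, E=2)
step 2: fire t0:  (A=5, B=4, C=2, D=3, E=2) → (A=8, B=4, C=2, D=3, E=1)
step 3: fire t0:  (A=8, B=4, C=2, D=3, E=1) → (A=11, B=4, C=2, D=3, E=0)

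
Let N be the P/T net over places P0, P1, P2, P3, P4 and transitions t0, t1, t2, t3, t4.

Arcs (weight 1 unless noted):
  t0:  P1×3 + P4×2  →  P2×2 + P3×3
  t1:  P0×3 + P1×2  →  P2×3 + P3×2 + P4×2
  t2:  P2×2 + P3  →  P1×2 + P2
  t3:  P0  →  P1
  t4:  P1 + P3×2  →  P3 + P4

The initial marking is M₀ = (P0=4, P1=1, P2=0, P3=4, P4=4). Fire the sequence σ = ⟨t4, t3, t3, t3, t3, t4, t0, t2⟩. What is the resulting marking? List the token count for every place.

step 1: fire t4:  (P0=4, P1=1, P2=0, P3=4, P4=4) → (P0=4, P1=0, P2=0, P3=3, P4=5)
step 2: fire t3:  (P0=4, P1=0, P2=0, P3=3, P4=5) → (P0=3, P1=1, P2=0, P3=3, P4=5)
step 3: fire t3:  (P0=3, P1=1, P2=0, P3=3, P4=5) → (P0=2, P1=2, P2=0, P3=3, P4=5)
step 4: fire t3:  (P0=2, P1=2, P2=0, P3=3, P4=5) → (P0=1, P1=3, P2=0, P3=3, P4=5)
step 5: fire t3:  (P0=1, P1=3, P2=0, P3=3, P4=5) → (P0=0, P1=4, P2=0, P3=3, P4=5)
step 6: fire t4:  (P0=0, P1=4, P2=0, P3=3, P4=5) → (P0=0, P1=3, P2=0, P3=2, P4=6)
step 7: fire t0:  (P0=0, P1=3, P2=0, P3=2, P4=6) → (P0=0, P1=0, P2=2, P3=5, P4=4)
step 8: fire t2:  (P0=0, P1=0, P2=2, P3=5, P4=4) → (P0=0, P1=2, P2=1, P3=4, P4=4)

(P0=0, P1=2, P2=1, P3=4, P4=4)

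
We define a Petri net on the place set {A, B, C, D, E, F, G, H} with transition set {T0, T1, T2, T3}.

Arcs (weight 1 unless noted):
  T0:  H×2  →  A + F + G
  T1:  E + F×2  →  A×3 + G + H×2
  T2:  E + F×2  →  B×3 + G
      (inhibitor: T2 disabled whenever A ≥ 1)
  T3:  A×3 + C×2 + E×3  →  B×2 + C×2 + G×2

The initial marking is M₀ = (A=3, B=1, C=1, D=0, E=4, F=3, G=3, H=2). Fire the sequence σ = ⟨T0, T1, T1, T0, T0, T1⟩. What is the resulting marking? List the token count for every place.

(A=15, B=1, C=1, D=0, E=1, F=0, G=9, H=2)

step 1: fire T0:  (A=3, B=1, C=1, D=0, E=4, F=3, G=3, H=2) → (A=4, B=1, C=1, D=0, E=4, F=4, G=4, H=0)
step 2: fire T1:  (A=4, B=1, C=1, D=0, E=4, F=4, G=4, H=0) → (A=7, B=1, C=1, D=0, E=3, F=2, G=5, H=2)
step 3: fire T1:  (A=7, B=1, C=1, D=0, E=3, F=2, G=5, H=2) → (A=10, B=1, C=1, D=0, E=2, F=0, G=6, H=4)
step 4: fire T0:  (A=10, B=1, C=1, D=0, E=2, F=0, G=6, H=4) → (A=11, B=1, C=1, D=0, E=2, F=1, G=7, H=2)
step 5: fire T0:  (A=11, B=1, C=1, D=0, E=2, F=1, G=7, H=2) → (A=12, B=1, C=1, D=0, E=2, F=2, G=8, H=0)
step 6: fire T1:  (A=12, B=1, C=1, D=0, E=2, F=2, G=8, H=0) → (A=15, B=1, C=1, D=0, E=1, F=0, G=9, H=2)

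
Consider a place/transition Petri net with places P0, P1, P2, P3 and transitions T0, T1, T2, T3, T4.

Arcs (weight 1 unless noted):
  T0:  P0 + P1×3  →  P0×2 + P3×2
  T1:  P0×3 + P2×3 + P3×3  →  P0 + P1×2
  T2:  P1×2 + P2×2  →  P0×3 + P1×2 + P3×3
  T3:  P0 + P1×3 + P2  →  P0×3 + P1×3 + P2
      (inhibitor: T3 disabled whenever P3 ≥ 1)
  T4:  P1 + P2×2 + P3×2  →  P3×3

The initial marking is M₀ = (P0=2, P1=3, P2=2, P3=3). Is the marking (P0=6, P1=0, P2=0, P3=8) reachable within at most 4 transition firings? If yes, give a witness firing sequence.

step 1: fire T2:  (P0=2, P1=3, P2=2, P3=3) → (P0=5, P1=3, P2=0, P3=6)
step 2: fire T0:  (P0=5, P1=3, P2=0, P3=6) → (P0=6, P1=0, P2=0, P3=8)

YES — reachable via ⟨T2, T0⟩ (2 firings)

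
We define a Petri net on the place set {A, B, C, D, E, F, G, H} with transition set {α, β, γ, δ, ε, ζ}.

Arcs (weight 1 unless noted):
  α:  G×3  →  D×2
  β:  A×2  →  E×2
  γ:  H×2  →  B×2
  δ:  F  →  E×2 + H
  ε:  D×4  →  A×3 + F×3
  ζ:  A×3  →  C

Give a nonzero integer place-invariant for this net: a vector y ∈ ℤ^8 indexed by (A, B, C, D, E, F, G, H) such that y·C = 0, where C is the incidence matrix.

Incidence matrix C (rows=places, cols=transitions):
        α    β    γ    δ    ε    ζ
    A   0   -2    0    0    3   -3
    B   0    0    2    0    0    0
    C   0    0    0    0    0    1
    D   2    0    0    0   -4    0
    E   0    2    0    2    0    0
    F   0    0    0   -1    3    0
    G  -3    0    0    0    0    0
    H   0    0   -2    1    0    0

Candidate y = [4, 0, 12, 9, 4, 8, 6, 0]; check y·C column-wise:
  col α: 4·0 + 12·0 + 9·2 + 4·0 + 8·0 + 6·-3 = 0
  col β: 4·-2 + 12·0 + 9·0 + 4·2 + 8·0 + 6·0 = 0
  col γ: 4·0 + 0·2 + 12·0 + 9·0 + 4·0 + 8·0 + 6·0 + 0·-2 = 0
  col δ: 4·0 + 12·0 + 9·0 + 4·2 + 8·-1 + 6·0 + 0·1 = 0
  col ε: 4·3 + 12·0 + 9·-4 + 4·0 + 8·3 + 6·0 = 0
  col ζ: 4·-3 + 12·1 + 9·0 + 4·0 + 8·0 + 6·0 = 0

y = (A:4, B:0, C:12, D:9, E:4, F:8, G:6, H:0)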